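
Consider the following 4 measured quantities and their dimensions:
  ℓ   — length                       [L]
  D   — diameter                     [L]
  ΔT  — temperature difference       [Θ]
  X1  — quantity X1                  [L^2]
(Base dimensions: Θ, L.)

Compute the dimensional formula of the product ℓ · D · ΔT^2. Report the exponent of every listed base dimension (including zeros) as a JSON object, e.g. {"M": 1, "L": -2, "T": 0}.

Dimensional matrix (Θ×L by ℓ×D×ΔT×X1):
  Θ: [ 0  0  1  0]
  L: [ 1  1  0  2]
  [Θ]: (1)·0+(1)·0+(2)·1 = 2
  [L]: (1)·1+(1)·1+(2)·0 = 2
⇒ Θ^2 L^2

{"Θ": 2, "L": 2}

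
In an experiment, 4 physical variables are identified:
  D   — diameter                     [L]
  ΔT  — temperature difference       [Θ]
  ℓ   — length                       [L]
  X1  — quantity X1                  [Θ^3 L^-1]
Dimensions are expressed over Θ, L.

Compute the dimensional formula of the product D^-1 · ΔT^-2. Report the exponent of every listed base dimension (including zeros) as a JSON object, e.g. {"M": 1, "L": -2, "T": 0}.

{"Θ": -2, "L": -1}

Exponent matrix [Θ,L] × [D,ΔT,ℓ,X1]:
  Θ: [ 0  1  0  3]
  L: [ 1  0  1 -1]
  [Θ]: (-1)·0+(-2)·1 = -2
  [L]: (-1)·1+(-2)·0 = -1
⇒ Θ^-2 L^-1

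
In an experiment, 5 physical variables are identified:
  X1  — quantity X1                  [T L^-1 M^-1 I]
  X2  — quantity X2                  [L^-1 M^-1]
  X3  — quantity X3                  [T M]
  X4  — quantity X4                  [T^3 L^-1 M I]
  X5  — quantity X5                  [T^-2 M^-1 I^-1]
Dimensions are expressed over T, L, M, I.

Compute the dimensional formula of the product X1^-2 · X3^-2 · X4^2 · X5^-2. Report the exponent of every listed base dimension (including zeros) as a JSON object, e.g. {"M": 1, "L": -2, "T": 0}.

Exponent matrix [T,L,M,I] × [X1,X2,X3,X4,X5]:
  T: [ 1  0  1  3 -2]
  L: [-1 -1  0 -1  0]
  M: [-1 -1  1  1 -1]
  I: [ 1  0  0  1 -1]
  [T]: (-2)·1+(-2)·1+(2)·3+(-2)·-2 = 6
  [L]: (-2)·-1+(-2)·0+(2)·-1+(-2)·0 = 0
  [M]: (-2)·-1+(-2)·1+(2)·1+(-2)·-1 = 4
  [I]: (-2)·1+(-2)·0+(2)·1+(-2)·-1 = 2
⇒ T^6 M^4 I^2

{"T": 6, "L": 0, "M": 4, "I": 2}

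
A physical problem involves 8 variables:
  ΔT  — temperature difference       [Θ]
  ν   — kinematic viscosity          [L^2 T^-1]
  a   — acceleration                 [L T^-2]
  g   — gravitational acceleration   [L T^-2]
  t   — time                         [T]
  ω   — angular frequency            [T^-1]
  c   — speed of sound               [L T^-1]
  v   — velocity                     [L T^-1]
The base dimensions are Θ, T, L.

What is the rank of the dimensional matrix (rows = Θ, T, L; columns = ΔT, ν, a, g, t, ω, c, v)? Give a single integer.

3

Dimensional matrix (Θ×T×L by ΔT×ν×a×g×t×ω×c×v):
  Θ: [ 1  0  0  0  0  0  0  0]
  T: [ 0 -1 -2 -2  1 -1 -1 -1]
  L: [ 0  2  1  1  0  0  1  1]
Row reduction gives pivot columns ΔT,ν,a; rank = 3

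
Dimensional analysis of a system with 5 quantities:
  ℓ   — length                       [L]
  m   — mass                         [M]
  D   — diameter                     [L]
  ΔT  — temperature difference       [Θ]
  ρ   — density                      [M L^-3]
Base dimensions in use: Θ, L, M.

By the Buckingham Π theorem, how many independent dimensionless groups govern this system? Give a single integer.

Exponent matrix [Θ,L,M] × [ℓ,m,D,ΔT,ρ]:
  Θ: [ 0  0  0  1  0]
  L: [ 1  0  1  0 -3]
  M: [ 0  1  0  0  1]
Echelon form has 3 nonzero rows (pivots: ℓ,m,ΔT)
Π count = n − r = 5 − 3 = 2

2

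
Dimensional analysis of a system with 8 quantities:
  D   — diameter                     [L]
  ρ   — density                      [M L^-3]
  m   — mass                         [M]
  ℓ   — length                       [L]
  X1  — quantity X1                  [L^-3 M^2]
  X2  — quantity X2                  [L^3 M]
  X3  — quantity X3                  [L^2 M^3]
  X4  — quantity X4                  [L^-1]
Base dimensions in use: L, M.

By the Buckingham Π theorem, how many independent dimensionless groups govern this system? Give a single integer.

Write exponents as rows L,M / cols D,ρ,m,ℓ,X1,X2,X3,X4:
  L: [ 1 -3  0  1 -3  3  2 -1]
  M: [ 0  1  1  0  2  1  3  0]
Echelon form has 2 nonzero rows (pivots: D,ρ)
n=8, r=2 ⇒ 6 dimensionless groups

6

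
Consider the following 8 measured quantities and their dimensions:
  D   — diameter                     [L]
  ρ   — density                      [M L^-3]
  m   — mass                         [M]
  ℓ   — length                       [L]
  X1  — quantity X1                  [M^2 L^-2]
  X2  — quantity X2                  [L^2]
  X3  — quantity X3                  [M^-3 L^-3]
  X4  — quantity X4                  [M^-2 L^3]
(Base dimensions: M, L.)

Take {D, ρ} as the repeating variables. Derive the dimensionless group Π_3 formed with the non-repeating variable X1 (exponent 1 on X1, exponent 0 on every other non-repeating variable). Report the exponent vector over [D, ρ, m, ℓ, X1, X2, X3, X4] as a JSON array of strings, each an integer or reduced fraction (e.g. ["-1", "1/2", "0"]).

Write exponents as rows M,L / cols D,ρ,m,ℓ,X1,X2,X3,X4:
  M: [ 0  1  1  0  2  0 -3 -2]
  L: [ 1 -3  0  1 -2  2 -3  3]
Row reduction gives pivot columns D,ρ; rank = 2
Pivot set = {D,ρ}, free = {m,ℓ,X1,X2,X3,X4}
RREF:
  r0: [   1    0    3    1    4    2  -12   -3]
  r1: [   0    1    1    0    2    0   -3   -2]
Fix exponent of X1 at 1, m at 0, ℓ at 0, X2 at 0, X3 at 0, X4 at 0; solve each RREF row for its pivot's exponent:
  r0: exp(D) + (4)·1 = 0 ⇒ exp(D) = -4
  r1: exp(ρ) + (2)·1 = 0 ⇒ exp(ρ) = -2
Π_3 = D^-4 · ρ^-2 · X1

["-4", "-2", "0", "0", "1", "0", "0", "0"]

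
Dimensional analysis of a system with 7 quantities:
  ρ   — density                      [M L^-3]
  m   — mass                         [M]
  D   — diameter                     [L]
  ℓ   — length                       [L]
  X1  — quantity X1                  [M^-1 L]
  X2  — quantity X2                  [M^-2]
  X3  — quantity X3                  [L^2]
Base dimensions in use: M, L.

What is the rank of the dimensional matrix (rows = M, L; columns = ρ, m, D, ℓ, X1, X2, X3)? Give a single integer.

2

Exponent matrix [M,L] × [ρ,m,D,ℓ,X1,X2,X3]:
  M: [ 1  1  0  0 -1 -2  0]
  L: [-3  0  1  1  1  0  2]
Echelon form has 2 nonzero rows (pivots: ρ,m)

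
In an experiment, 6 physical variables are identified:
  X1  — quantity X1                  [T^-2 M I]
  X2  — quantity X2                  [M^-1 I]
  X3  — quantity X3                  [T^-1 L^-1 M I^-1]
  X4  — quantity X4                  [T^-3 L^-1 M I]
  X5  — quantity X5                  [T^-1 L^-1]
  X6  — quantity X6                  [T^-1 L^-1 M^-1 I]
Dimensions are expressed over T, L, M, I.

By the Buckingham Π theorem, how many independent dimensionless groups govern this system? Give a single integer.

3

Dimensional matrix (T×L×M×I by X1×X2×X3×X4×X5×X6):
  T: [-2  0 -1 -3 -1 -1]
  L: [ 0  0 -1 -1 -1 -1]
  M: [ 1 -1  1  1  0 -1]
  I: [ 1  1 -1  1  0  1]
RREF → pivots at {X1,X2,X3} ⇒ r = 3
6 vars − rank 3 = 3 Π groups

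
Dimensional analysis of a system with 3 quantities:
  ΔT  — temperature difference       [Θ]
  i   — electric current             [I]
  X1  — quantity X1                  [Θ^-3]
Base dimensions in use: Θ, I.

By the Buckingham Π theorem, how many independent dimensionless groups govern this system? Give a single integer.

Write exponents as rows Θ,I / cols ΔT,i,X1:
  Θ: [ 1  0 -3]
  I: [ 0  1  0]
RREF → pivots at {ΔT,i} ⇒ r = 2
3 vars − rank 2 = 1 Π group

1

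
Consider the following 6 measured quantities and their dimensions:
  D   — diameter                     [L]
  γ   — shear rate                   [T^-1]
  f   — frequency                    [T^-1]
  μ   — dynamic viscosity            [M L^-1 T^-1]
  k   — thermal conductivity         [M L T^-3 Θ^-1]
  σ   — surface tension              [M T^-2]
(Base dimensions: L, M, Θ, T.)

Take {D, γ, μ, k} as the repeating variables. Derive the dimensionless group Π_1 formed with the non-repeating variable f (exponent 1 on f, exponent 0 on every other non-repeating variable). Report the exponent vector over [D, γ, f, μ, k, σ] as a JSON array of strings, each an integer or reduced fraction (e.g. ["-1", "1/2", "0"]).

Exponent matrix [L,M,Θ,T] × [D,γ,f,μ,k,σ]:
  L: [ 1  0  0 -1  1  0]
  M: [ 0  0  0  1  1  1]
  Θ: [ 0  0  0  0 -1  0]
  T: [ 0 -1 -1 -1 -3 -2]
Echelon form has 4 nonzero rows (pivots: D,γ,μ,k)
Pivot set = {D,γ,μ,k}, free = {f,σ}
RREF:
  r0: [   1    0    0    0    0    1]
  r1: [   0    1    1    0    0    1]
  r2: [   0    0    0    1    0    1]
  r3: [   0    0    0    0    1    0]
Fix exponent of f at 1, σ at 0; solve each RREF row for its pivot's exponent:
  r0: exp(D) + (0)·1 = 0 ⇒ exp(D) = 0
  r1: exp(γ) + (1)·1 = 0 ⇒ exp(γ) = -1
  r2: exp(μ) + (0)·1 = 0 ⇒ exp(μ) = 0
  r3: exp(k) + (0)·1 = 0 ⇒ exp(k) = 0
Π_1 = γ^-1 · f

["0", "-1", "1", "0", "0", "0"]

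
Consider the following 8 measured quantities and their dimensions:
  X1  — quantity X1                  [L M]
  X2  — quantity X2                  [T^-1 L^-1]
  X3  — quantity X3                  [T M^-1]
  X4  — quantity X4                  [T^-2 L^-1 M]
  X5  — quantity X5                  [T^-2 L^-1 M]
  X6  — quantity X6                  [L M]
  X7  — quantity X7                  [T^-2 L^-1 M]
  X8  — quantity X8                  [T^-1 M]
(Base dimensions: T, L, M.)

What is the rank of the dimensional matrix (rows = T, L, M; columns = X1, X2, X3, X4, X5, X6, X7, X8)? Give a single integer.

2

Exponent matrix [T,L,M] × [X1,X2,X3,X4,X5,X6,X7,X8]:
  T: [ 0 -1  1 -2 -2  0 -2 -1]
  L: [ 1 -1  0 -1 -1  1 -1  0]
  M: [ 1  0 -1  1  1  1  1  1]
Echelon form has 2 nonzero rows (pivots: X1,X2)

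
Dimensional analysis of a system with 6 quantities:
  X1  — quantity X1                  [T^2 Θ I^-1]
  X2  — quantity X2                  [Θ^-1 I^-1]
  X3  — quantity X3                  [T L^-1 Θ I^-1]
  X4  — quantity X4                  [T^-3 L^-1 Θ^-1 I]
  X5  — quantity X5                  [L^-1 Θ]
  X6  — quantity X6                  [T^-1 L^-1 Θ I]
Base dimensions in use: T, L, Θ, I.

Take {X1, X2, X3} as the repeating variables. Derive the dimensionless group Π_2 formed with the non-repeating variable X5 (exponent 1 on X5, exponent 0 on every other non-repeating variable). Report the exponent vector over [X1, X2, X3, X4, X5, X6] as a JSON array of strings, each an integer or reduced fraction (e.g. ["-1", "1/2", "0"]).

Exponent matrix [T,L,Θ,I] × [X1,X2,X3,X4,X5,X6]:
  T: [ 2  0  1 -3  0 -1]
  L: [ 0  0 -1 -1 -1 -1]
  Θ: [ 1 -1  1 -1  1  1]
  I: [-1 -1 -1  1  0  1]
RREF → pivots at {X1,X2,X3} ⇒ r = 3
Repeat: X1,X2,X3; free: X4,X5,X6
RREF:
  r0: [   1    0    0   -2 -1/2   -1]
  r1: [   0    1    0    0 -1/2   -1]
  r2: [   0    0    1    1    1    1]
  r3: [   0    0    0    0    0    0]
Fix exponent of X5 at 1, X4 at 0, X6 at 0; solve each RREF row for its pivot's exponent:
  r0: exp(X1) + (-1/2)·1 = 0 ⇒ exp(X1) = 1/2
  r1: exp(X2) + (-1/2)·1 = 0 ⇒ exp(X2) = 1/2
  r2: exp(X3) + (1)·1 = 0 ⇒ exp(X3) = -1
Π_2 = X1^(1/2) · X2^(1/2) · X3^-1 · X5

["1/2", "1/2", "-1", "0", "1", "0"]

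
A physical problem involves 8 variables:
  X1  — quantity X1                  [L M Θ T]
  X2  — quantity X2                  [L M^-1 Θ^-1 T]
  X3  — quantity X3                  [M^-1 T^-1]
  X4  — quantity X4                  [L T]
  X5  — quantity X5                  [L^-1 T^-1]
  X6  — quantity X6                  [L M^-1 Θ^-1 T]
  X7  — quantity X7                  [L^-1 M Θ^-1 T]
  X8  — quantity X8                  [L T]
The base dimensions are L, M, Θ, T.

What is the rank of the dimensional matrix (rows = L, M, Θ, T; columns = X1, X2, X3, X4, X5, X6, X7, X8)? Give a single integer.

3

Exponent matrix [L,M,Θ,T] × [X1,X2,X3,X4,X5,X6,X7,X8]:
  L: [ 1  1  0  1 -1  1 -1  1]
  M: [ 1 -1 -1  0  0 -1  1  0]
  Θ: [ 1 -1  0  0  0 -1 -1  0]
  T: [ 1  1 -1  1 -1  1  1  1]
Row reduction gives pivot columns X1,X2,X3; rank = 3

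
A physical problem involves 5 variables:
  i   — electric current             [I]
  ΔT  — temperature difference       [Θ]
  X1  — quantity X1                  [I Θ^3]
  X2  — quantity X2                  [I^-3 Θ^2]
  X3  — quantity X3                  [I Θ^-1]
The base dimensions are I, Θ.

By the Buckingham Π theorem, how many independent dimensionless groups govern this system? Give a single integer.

3

Dimensional matrix (I×Θ by i×ΔT×X1×X2×X3):
  I: [ 1  0  1 -3  1]
  Θ: [ 0  1  3  2 -1]
Echelon form has 2 nonzero rows (pivots: i,ΔT)
n=5, r=2 ⇒ 3 dimensionless groups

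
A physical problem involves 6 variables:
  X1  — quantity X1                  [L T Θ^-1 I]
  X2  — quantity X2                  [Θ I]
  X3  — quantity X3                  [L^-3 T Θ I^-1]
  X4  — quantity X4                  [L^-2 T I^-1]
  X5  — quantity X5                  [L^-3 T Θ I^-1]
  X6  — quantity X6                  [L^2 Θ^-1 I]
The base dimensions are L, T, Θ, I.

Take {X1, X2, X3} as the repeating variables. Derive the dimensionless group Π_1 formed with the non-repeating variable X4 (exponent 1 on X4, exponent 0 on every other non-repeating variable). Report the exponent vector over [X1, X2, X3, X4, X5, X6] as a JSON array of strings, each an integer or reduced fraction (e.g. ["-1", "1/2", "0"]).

Dimensional matrix (L×T×Θ×I by X1×X2×X3×X4×X5×X6):
  L: [ 1  0 -3 -2 -3  2]
  T: [ 1  0  1  1  1  0]
  Θ: [-1  1  1  0  1 -1]
  I: [ 1  1 -1 -1 -1  1]
Echelon form has 3 nonzero rows (pivots: X1,X2,X3)
Pivot set = {X1,X2,X3}, free = {X4,X5,X6}
RREF:
  r0: [   1    0    0  1/4    0  1/2]
  r1: [   0    1    0 -1/2    0    0]
  r2: [   0    0    1  3/4    1 -1/2]
  r3: [   0    0    0    0    0    0]
Fix exponent of X4 at 1, X5 at 0, X6 at 0; solve each RREF row for its pivot's exponent:
  r0: exp(X1) + (1/4)·1 = 0 ⇒ exp(X1) = -1/4
  r1: exp(X2) + (-1/2)·1 = 0 ⇒ exp(X2) = 1/2
  r2: exp(X3) + (3/4)·1 = 0 ⇒ exp(X3) = -3/4
Π_1 = X1^(-1/4) · X2^(1/2) · X3^(-3/4) · X4

["-1/4", "1/2", "-3/4", "1", "0", "0"]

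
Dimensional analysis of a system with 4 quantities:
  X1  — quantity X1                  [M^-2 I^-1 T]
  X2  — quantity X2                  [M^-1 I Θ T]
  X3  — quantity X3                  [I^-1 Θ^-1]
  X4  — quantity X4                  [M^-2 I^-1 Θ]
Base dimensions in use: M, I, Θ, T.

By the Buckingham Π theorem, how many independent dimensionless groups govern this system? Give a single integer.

Dimensional matrix (M×I×Θ×T by X1×X2×X3×X4):
  M: [-2 -1  0 -2]
  I: [-1  1 -1 -1]
  Θ: [ 0  1 -1  1]
  T: [ 1  1  0  0]
Row reduction gives pivot columns X1,X2,X3; rank = 3
Π count = n − r = 4 − 3 = 1

1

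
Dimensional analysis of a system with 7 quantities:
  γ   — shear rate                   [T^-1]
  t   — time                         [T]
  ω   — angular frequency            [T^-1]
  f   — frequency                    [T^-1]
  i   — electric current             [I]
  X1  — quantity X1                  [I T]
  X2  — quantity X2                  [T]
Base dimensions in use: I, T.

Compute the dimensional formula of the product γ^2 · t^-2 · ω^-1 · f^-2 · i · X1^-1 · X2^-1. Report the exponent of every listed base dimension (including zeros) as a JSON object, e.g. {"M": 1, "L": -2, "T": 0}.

{"I": 0, "T": -3}

Exponent matrix [I,T] × [γ,t,ω,f,i,X1,X2]:
  I: [ 0  0  0  0  1  1  0]
  T: [-1  1 -1 -1  0  1  1]
  [I]: (2)·0+(-2)·0+(-1)·0+(-2)·0+(1)·1+(-1)·1+(-1)·0 = 0
  [T]: (2)·-1+(-2)·1+(-1)·-1+(-2)·-1+(1)·0+(-1)·1+(-1)·1 = -3
⇒ T^-3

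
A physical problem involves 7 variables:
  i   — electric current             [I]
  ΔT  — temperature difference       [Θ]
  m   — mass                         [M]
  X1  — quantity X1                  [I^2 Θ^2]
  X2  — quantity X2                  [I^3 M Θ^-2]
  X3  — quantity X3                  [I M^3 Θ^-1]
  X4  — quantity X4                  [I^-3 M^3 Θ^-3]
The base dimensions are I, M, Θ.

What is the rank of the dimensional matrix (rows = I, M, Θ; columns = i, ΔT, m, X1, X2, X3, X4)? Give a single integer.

Exponent matrix [I,M,Θ] × [i,ΔT,m,X1,X2,X3,X4]:
  I: [ 1  0  0  2  3  1 -3]
  M: [ 0  0  1  0  1  3  3]
  Θ: [ 0  1  0  2 -2 -1 -3]
RREF → pivots at {i,ΔT,m} ⇒ r = 3

3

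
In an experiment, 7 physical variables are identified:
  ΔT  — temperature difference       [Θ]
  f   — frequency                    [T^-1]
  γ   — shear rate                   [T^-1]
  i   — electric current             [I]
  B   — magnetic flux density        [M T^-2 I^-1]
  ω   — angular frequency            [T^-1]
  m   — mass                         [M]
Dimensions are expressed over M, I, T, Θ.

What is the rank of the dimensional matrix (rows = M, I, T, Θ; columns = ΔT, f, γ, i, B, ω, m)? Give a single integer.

Write exponents as rows M,I,T,Θ / cols ΔT,f,γ,i,B,ω,m:
  M: [ 0  0  0  0  1  0  1]
  I: [ 0  0  0  1 -1  0  0]
  T: [ 0 -1 -1  0 -2 -1  0]
  Θ: [ 1  0  0  0  0  0  0]
RREF → pivots at {ΔT,f,i,B} ⇒ r = 4

4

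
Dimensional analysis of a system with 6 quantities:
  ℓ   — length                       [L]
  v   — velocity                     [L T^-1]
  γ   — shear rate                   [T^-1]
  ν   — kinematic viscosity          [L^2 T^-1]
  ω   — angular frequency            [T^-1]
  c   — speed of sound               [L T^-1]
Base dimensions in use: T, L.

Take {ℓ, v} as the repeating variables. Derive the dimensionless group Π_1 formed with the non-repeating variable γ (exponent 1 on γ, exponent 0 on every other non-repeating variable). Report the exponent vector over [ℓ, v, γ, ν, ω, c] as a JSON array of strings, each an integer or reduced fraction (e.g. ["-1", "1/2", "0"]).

["1", "-1", "1", "0", "0", "0"]

Write exponents as rows T,L / cols ℓ,v,γ,ν,ω,c:
  T: [ 0 -1 -1 -1 -1 -1]
  L: [ 1  1  0  2  0  1]
Echelon form has 2 nonzero rows (pivots: ℓ,v)
Repeat: ℓ,v; free: γ,ν,ω,c
RREF:
  r0: [   1    0   -1    1   -1    0]
  r1: [   0    1    1    1    1    1]
Fix exponent of γ at 1, ν at 0, ω at 0, c at 0; solve each RREF row for its pivot's exponent:
  r0: exp(ℓ) + (-1)·1 = 0 ⇒ exp(ℓ) = 1
  r1: exp(v) + (1)·1 = 0 ⇒ exp(v) = -1
Π_1 = ℓ · v^-1 · γ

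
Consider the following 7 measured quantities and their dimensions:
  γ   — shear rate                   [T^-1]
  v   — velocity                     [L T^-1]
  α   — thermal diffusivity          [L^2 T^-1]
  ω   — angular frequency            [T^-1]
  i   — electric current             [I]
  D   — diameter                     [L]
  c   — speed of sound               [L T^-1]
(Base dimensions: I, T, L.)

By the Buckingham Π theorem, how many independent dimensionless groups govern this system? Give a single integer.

Dimensional matrix (I×T×L by γ×v×α×ω×i×D×c):
  I: [ 0  0  0  0  1  0  0]
  T: [-1 -1 -1 -1  0  0 -1]
  L: [ 0  1  2  0  0  1  1]
Echelon form has 3 nonzero rows (pivots: γ,v,i)
n=7, r=3 ⇒ 4 dimensionless groups

4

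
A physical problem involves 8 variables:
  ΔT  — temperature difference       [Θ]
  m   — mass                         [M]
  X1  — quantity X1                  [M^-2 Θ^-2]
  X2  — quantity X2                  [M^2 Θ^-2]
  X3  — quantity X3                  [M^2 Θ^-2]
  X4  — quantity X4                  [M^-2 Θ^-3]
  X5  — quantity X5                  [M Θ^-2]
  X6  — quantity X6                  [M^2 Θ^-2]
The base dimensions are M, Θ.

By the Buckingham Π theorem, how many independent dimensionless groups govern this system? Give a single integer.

Write exponents as rows M,Θ / cols ΔT,m,X1,X2,X3,X4,X5,X6:
  M: [ 0  1 -2  2  2 -2  1  2]
  Θ: [ 1  0 -2 -2 -2 -3 -2 -2]
Row reduction gives pivot columns ΔT,m; rank = 2
8 vars − rank 2 = 6 Π groups

6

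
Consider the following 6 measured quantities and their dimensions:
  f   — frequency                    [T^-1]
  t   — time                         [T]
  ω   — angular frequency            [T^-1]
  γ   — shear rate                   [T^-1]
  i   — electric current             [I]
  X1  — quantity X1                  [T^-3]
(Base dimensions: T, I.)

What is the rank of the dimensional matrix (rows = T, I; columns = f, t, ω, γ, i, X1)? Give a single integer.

2

Exponent matrix [T,I] × [f,t,ω,γ,i,X1]:
  T: [-1  1 -1 -1  0 -3]
  I: [ 0  0  0  0  1  0]
Row reduction gives pivot columns f,i; rank = 2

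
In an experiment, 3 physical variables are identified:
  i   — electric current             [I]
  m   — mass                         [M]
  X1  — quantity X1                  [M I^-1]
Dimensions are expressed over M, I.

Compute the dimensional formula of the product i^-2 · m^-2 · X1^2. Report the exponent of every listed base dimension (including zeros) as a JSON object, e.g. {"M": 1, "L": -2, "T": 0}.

{"M": 0, "I": -4}

Write exponents as rows M,I / cols i,m,X1:
  M: [ 0  1  1]
  I: [ 1  0 -1]
  [M]: (-2)·0+(-2)·1+(2)·1 = 0
  [I]: (-2)·1+(-2)·0+(2)·-1 = -4
⇒ I^-4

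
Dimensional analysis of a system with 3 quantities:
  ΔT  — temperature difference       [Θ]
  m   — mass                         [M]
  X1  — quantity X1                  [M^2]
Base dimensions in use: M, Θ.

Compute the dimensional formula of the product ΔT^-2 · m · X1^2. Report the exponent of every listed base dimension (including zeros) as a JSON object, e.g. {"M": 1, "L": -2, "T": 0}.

Write exponents as rows M,Θ / cols ΔT,m,X1:
  M: [ 0  1  2]
  Θ: [ 1  0  0]
  [M]: (-2)·0+(1)·1+(2)·2 = 5
  [Θ]: (-2)·1+(1)·0+(2)·0 = -2
⇒ M^5 Θ^-2

{"M": 5, "Θ": -2}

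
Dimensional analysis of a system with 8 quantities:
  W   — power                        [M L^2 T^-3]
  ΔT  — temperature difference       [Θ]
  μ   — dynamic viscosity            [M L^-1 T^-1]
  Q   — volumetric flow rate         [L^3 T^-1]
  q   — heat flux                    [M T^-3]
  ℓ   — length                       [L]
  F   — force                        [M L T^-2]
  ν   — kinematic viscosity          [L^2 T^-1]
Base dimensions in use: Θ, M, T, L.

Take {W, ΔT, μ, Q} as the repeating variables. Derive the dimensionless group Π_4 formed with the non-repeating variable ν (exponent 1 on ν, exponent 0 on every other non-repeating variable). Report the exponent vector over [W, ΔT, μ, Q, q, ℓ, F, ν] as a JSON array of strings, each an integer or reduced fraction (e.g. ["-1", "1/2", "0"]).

Dimensional matrix (Θ×M×T×L by W×ΔT×μ×Q×q×ℓ×F×ν):
  Θ: [ 0  1  0  0  0  0  0  0]
  M: [ 1  0  1  0  1  0  1  0]
  T: [-3  0 -1 -1 -3  0 -2 -1]
  L: [ 2  0 -1  3  0  1  1  2]
Echelon form has 4 nonzero rows (pivots: W,ΔT,μ,Q)
Repeat: W,ΔT,μ,Q; free: q,ℓ,F,ν
RREF:
  r0: [   1    0    0    0  5/3 -1/3  1/3  1/3]
  r1: [   0    1    0    0    0    0    0    0]
  r2: [   0    0    1    0 -2/3  1/3  2/3 -1/3]
  r3: [   0    0    0    1 -4/3  2/3  1/3  1/3]
Fix exponent of ν at 1, q at 0, ℓ at 0, F at 0; solve each RREF row for its pivot's exponent:
  r0: exp(W) + (1/3)·1 = 0 ⇒ exp(W) = -1/3
  r1: exp(ΔT) + (0)·1 = 0 ⇒ exp(ΔT) = 0
  r2: exp(μ) + (-1/3)·1 = 0 ⇒ exp(μ) = 1/3
  r3: exp(Q) + (1/3)·1 = 0 ⇒ exp(Q) = -1/3
Π_4 = W^(-1/3) · μ^(1/3) · Q^(-1/3) · ν

["-1/3", "0", "1/3", "-1/3", "0", "0", "0", "1"]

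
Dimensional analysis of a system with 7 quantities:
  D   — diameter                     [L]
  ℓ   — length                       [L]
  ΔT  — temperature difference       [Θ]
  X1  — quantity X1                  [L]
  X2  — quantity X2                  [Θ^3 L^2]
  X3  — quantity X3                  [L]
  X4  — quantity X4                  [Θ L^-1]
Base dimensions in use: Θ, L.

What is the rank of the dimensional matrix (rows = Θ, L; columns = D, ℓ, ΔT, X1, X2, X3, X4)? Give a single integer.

2

Exponent matrix [Θ,L] × [D,ℓ,ΔT,X1,X2,X3,X4]:
  Θ: [ 0  0  1  0  3  0  1]
  L: [ 1  1  0  1  2  1 -1]
RREF → pivots at {D,ΔT} ⇒ r = 2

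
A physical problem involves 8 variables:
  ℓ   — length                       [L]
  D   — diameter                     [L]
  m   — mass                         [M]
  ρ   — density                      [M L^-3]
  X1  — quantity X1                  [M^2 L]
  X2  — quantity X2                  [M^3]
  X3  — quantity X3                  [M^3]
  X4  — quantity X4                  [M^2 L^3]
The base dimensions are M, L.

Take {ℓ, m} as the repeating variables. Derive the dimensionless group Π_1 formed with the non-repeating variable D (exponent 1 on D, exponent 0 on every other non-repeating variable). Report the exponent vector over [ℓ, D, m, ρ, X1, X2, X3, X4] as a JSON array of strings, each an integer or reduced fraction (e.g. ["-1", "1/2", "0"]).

Dimensional matrix (M×L by ℓ×D×m×ρ×X1×X2×X3×X4):
  M: [ 0  0  1  1  2  3  3  2]
  L: [ 1  1  0 -3  1  0  0  3]
RREF → pivots at {ℓ,m} ⇒ r = 2
Repeat: ℓ,m; free: D,ρ,X1,X2,X3,X4
RREF:
  r0: [   1    1    0   -3    1    0    0    3]
  r1: [   0    0    1    1    2    3    3    2]
Fix exponent of D at 1, ρ at 0, X1 at 0, X2 at 0, X3 at 0, X4 at 0; solve each RREF row for its pivot's exponent:
  r0: exp(ℓ) + (1)·1 = 0 ⇒ exp(ℓ) = -1
  r1: exp(m) + (0)·1 = 0 ⇒ exp(m) = 0
Π_1 = ℓ^-1 · D

["-1", "1", "0", "0", "0", "0", "0", "0"]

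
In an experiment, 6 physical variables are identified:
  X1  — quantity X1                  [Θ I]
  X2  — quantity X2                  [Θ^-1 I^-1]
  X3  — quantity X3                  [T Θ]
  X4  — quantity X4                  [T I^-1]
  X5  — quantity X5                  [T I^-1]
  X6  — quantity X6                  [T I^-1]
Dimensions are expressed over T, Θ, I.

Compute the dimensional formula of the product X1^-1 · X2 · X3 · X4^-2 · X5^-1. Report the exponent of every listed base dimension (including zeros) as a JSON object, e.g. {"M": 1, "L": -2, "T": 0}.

{"T": -2, "Θ": -1, "I": 1}

Exponent matrix [T,Θ,I] × [X1,X2,X3,X4,X5,X6]:
  T: [ 0  0  1  1  1  1]
  Θ: [ 1 -1  1  0  0  0]
  I: [ 1 -1  0 -1 -1 -1]
  [T]: (-1)·0+(1)·0+(1)·1+(-2)·1+(-1)·1 = -2
  [Θ]: (-1)·1+(1)·-1+(1)·1+(-2)·0+(-1)·0 = -1
  [I]: (-1)·1+(1)·-1+(1)·0+(-2)·-1+(-1)·-1 = 1
⇒ T^-2 Θ^-1 I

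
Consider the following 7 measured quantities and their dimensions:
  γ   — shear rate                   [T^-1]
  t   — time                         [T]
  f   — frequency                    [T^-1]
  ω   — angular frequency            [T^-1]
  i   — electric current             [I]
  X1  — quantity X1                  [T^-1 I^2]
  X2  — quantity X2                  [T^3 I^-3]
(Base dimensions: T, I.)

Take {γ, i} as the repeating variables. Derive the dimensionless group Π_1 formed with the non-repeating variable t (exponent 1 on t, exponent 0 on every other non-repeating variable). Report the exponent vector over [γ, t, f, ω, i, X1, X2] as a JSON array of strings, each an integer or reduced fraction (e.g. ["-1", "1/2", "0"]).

Write exponents as rows T,I / cols γ,t,f,ω,i,X1,X2:
  T: [-1  1 -1 -1  0 -1  3]
  I: [ 0  0  0  0  1  2 -3]
RREF → pivots at {γ,i} ⇒ r = 2
Pivot set = {γ,i}, free = {t,f,ω,X1,X2}
RREF:
  r0: [   1   -1    1    1    0    1   -3]
  r1: [   0    0    0    0    1    2   -3]
Fix exponent of t at 1, f at 0, ω at 0, X1 at 0, X2 at 0; solve each RREF row for its pivot's exponent:
  r0: exp(γ) + (-1)·1 = 0 ⇒ exp(γ) = 1
  r1: exp(i) + (0)·1 = 0 ⇒ exp(i) = 0
Π_1 = γ · t

["1", "1", "0", "0", "0", "0", "0"]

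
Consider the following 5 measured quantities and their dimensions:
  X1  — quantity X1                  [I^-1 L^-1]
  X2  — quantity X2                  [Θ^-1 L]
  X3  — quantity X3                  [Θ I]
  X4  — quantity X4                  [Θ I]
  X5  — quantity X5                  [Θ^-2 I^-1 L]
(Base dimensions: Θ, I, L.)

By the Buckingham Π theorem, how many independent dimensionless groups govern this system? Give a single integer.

3

Exponent matrix [Θ,I,L] × [X1,X2,X3,X4,X5]:
  Θ: [ 0 -1  1  1 -2]
  I: [-1  0  1  1 -1]
  L: [-1  1  0  0  1]
Echelon form has 2 nonzero rows (pivots: X1,X2)
Π count = n − r = 5 − 2 = 3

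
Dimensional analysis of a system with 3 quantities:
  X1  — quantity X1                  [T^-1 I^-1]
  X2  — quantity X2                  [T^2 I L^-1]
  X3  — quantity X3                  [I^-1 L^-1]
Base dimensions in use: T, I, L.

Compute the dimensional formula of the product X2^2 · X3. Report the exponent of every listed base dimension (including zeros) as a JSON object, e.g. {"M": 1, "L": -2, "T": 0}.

Exponent matrix [T,I,L] × [X1,X2,X3]:
  T: [-1  2  0]
  I: [-1  1 -1]
  L: [ 0 -1 -1]
  [T]: (2)·2+(1)·0 = 4
  [I]: (2)·1+(1)·-1 = 1
  [L]: (2)·-1+(1)·-1 = -3
⇒ T^4 I L^-3

{"T": 4, "I": 1, "L": -3}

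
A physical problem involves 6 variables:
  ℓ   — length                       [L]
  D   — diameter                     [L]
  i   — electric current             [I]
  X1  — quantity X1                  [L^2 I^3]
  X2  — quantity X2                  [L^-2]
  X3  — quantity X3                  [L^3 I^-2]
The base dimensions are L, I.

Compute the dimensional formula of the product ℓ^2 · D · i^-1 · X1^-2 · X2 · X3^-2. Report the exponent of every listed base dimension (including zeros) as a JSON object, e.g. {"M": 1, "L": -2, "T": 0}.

{"L": -9, "I": -3}

Write exponents as rows L,I / cols ℓ,D,i,X1,X2,X3:
  L: [ 1  1  0  2 -2  3]
  I: [ 0  0  1  3  0 -2]
  [L]: (2)·1+(1)·1+(-1)·0+(-2)·2+(1)·-2+(-2)·3 = -9
  [I]: (2)·0+(1)·0+(-1)·1+(-2)·3+(1)·0+(-2)·-2 = -3
⇒ L^-9 I^-3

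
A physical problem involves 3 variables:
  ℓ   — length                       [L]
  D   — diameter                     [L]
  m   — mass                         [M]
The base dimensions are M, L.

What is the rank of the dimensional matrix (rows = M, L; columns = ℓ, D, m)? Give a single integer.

Write exponents as rows M,L / cols ℓ,D,m:
  M: [ 0  0  1]
  L: [ 1  1  0]
Echelon form has 2 nonzero rows (pivots: ℓ,m)

2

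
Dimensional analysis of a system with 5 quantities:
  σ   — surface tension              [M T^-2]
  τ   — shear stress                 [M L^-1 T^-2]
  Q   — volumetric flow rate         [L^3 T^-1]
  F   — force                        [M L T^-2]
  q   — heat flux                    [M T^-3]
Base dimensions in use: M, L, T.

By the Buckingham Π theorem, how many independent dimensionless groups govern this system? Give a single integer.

Dimensional matrix (M×L×T by σ×τ×Q×F×q):
  M: [ 1  1  0  1  1]
  L: [ 0 -1  3  1  0]
  T: [-2 -2 -1 -2 -3]
RREF → pivots at {σ,τ,Q} ⇒ r = 3
Π count = n − r = 5 − 3 = 2

2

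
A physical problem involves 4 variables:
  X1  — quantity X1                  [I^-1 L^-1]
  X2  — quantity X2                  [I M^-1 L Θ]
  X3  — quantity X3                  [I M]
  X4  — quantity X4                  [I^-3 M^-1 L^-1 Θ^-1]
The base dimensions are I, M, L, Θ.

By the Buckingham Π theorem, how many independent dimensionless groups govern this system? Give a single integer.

Dimensional matrix (I×M×L×Θ by X1×X2×X3×X4):
  I: [-1  1  1 -3]
  M: [ 0 -1  1 -1]
  L: [-1  1  0 -1]
  Θ: [ 0  1  0 -1]
Echelon form has 3 nonzero rows (pivots: X1,X2,X3)
n=4, r=3 ⇒ 1 dimensionless group

1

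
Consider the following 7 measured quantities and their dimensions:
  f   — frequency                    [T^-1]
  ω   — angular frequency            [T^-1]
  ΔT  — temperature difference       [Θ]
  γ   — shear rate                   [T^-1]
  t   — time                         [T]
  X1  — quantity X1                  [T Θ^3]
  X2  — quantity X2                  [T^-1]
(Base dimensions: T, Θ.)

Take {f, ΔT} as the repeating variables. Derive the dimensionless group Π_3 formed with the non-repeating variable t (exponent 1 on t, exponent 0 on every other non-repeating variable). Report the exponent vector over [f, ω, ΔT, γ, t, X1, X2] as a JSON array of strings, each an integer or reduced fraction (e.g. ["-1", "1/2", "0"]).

["1", "0", "0", "0", "1", "0", "0"]

Write exponents as rows T,Θ / cols f,ω,ΔT,γ,t,X1,X2:
  T: [-1 -1  0 -1  1  1 -1]
  Θ: [ 0  0  1  0  0  3  0]
RREF → pivots at {f,ΔT} ⇒ r = 2
Pivot set = {f,ΔT}, free = {ω,γ,t,X1,X2}
RREF:
  r0: [   1    1    0    1   -1   -1    1]
  r1: [   0    0    1    0    0    3    0]
Fix exponent of t at 1, ω at 0, γ at 0, X1 at 0, X2 at 0; solve each RREF row for its pivot's exponent:
  r0: exp(f) + (-1)·1 = 0 ⇒ exp(f) = 1
  r1: exp(ΔT) + (0)·1 = 0 ⇒ exp(ΔT) = 0
Π_3 = f · t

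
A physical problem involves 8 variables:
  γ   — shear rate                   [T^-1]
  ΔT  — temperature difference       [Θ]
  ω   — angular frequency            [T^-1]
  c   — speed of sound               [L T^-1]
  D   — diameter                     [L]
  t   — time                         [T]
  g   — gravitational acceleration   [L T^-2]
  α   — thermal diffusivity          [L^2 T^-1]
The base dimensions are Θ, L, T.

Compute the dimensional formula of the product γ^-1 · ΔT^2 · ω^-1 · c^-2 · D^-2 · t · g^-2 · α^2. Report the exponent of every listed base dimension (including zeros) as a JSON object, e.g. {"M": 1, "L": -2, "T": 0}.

Exponent matrix [Θ,L,T] × [γ,ΔT,ω,c,D,t,g,α]:
  Θ: [ 0  1  0  0  0  0  0  0]
  L: [ 0  0  0  1  1  0  1  2]
  T: [-1  0 -1 -1  0  1 -2 -1]
  [Θ]: (-1)·0+(2)·1+(-1)·0+(-2)·0+(-2)·0+(1)·0+(-2)·0+(2)·0 = 2
  [L]: (-1)·0+(2)·0+(-1)·0+(-2)·1+(-2)·1+(1)·0+(-2)·1+(2)·2 = -2
  [T]: (-1)·-1+(2)·0+(-1)·-1+(-2)·-1+(-2)·0+(1)·1+(-2)·-2+(2)·-1 = 7
⇒ Θ^2 L^-2 T^7

{"Θ": 2, "L": -2, "T": 7}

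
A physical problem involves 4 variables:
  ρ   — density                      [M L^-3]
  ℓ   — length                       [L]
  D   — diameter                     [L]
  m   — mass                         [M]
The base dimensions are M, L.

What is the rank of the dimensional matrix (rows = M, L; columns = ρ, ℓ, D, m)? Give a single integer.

Dimensional matrix (M×L by ρ×ℓ×D×m):
  M: [ 1  0  0  1]
  L: [-3  1  1  0]
RREF → pivots at {ρ,ℓ} ⇒ r = 2

2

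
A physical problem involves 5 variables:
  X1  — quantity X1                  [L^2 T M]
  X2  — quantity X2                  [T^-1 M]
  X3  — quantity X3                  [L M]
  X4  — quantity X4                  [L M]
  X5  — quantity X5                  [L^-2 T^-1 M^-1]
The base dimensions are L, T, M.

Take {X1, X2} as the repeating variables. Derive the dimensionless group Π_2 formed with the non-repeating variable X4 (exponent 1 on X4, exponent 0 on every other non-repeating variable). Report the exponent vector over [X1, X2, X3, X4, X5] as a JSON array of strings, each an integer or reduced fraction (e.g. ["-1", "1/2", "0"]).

["-1/2", "-1/2", "0", "1", "0"]

Dimensional matrix (L×T×M by X1×X2×X3×X4×X5):
  L: [ 2  0  1  1 -2]
  T: [ 1 -1  0  0 -1]
  M: [ 1  1  1  1 -1]
Echelon form has 2 nonzero rows (pivots: X1,X2)
Pivot set = {X1,X2}, free = {X3,X4,X5}
RREF:
  r0: [   1    0  1/2  1/2   -1]
  r1: [   0    1  1/2  1/2    0]
  r2: [   0    0    0    0    0]
Fix exponent of X4 at 1, X3 at 0, X5 at 0; solve each RREF row for its pivot's exponent:
  r0: exp(X1) + (1/2)·1 = 0 ⇒ exp(X1) = -1/2
  r1: exp(X2) + (1/2)·1 = 0 ⇒ exp(X2) = -1/2
Π_2 = X1^(-1/2) · X2^(-1/2) · X4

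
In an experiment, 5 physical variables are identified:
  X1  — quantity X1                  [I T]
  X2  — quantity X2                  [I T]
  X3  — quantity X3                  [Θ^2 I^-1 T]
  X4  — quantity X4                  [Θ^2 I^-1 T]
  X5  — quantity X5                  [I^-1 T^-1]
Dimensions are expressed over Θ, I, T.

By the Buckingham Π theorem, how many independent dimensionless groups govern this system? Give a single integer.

3

Exponent matrix [Θ,I,T] × [X1,X2,X3,X4,X5]:
  Θ: [ 0  0  2  2  0]
  I: [ 1  1 -1 -1 -1]
  T: [ 1  1  1  1 -1]
Echelon form has 2 nonzero rows (pivots: X1,X3)
n=5, r=2 ⇒ 3 dimensionless groups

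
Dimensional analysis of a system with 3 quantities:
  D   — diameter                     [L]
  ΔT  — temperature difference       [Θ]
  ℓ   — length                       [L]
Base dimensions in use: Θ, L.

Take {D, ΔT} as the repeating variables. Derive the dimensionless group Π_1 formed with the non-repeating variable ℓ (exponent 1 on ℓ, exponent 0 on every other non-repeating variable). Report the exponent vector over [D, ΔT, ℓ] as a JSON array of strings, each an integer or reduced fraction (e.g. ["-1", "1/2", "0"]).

["-1", "0", "1"]

Dimensional matrix (Θ×L by D×ΔT×ℓ):
  Θ: [ 0  1  0]
  L: [ 1  0  1]
RREF → pivots at {D,ΔT} ⇒ r = 2
Pivot set = {D,ΔT}, free = {ℓ}
RREF:
  r0: [   1    0    1]
  r1: [   0    1    0]
Fix exponent of ℓ at 1; solve each RREF row for its pivot's exponent:
  r0: exp(D) + (1)·1 = 0 ⇒ exp(D) = -1
  r1: exp(ΔT) + (0)·1 = 0 ⇒ exp(ΔT) = 0
Π_1 = D^-1 · ℓ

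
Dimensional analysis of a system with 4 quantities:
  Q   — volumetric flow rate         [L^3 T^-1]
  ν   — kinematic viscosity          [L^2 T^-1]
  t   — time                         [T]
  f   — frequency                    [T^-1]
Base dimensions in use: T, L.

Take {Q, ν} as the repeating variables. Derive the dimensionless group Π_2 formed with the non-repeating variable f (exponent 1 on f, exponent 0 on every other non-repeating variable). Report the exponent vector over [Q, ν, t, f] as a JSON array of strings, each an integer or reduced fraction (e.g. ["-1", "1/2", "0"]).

Write exponents as rows T,L / cols Q,ν,t,f:
  T: [-1 -1  1 -1]
  L: [ 3  2  0  0]
RREF → pivots at {Q,ν} ⇒ r = 2
Pivot set = {Q,ν}, free = {t,f}
RREF:
  r0: [   1    0    2   -2]
  r1: [   0    1   -3    3]
Fix exponent of f at 1, t at 0; solve each RREF row for its pivot's exponent:
  r0: exp(Q) + (-2)·1 = 0 ⇒ exp(Q) = 2
  r1: exp(ν) + (3)·1 = 0 ⇒ exp(ν) = -3
Π_2 = Q^2 · ν^-3 · f

["2", "-3", "0", "1"]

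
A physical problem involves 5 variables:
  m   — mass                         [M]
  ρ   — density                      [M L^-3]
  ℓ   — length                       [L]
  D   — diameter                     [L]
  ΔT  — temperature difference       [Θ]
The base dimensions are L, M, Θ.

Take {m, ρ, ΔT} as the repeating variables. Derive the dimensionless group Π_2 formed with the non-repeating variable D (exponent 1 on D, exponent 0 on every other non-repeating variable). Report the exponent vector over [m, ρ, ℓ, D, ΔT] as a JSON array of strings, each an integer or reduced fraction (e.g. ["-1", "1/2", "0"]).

["-1/3", "1/3", "0", "1", "0"]

Exponent matrix [L,M,Θ] × [m,ρ,ℓ,D,ΔT]:
  L: [ 0 -3  1  1  0]
  M: [ 1  1  0  0  0]
  Θ: [ 0  0  0  0  1]
RREF → pivots at {m,ρ,ΔT} ⇒ r = 3
Pivot set = {m,ρ,ΔT}, free = {ℓ,D}
RREF:
  r0: [   1    0  1/3  1/3    0]
  r1: [   0    1 -1/3 -1/3    0]
  r2: [   0    0    0    0    1]
Fix exponent of D at 1, ℓ at 0; solve each RREF row for its pivot's exponent:
  r0: exp(m) + (1/3)·1 = 0 ⇒ exp(m) = -1/3
  r1: exp(ρ) + (-1/3)·1 = 0 ⇒ exp(ρ) = 1/3
  r2: exp(ΔT) + (0)·1 = 0 ⇒ exp(ΔT) = 0
Π_2 = m^(-1/3) · ρ^(1/3) · D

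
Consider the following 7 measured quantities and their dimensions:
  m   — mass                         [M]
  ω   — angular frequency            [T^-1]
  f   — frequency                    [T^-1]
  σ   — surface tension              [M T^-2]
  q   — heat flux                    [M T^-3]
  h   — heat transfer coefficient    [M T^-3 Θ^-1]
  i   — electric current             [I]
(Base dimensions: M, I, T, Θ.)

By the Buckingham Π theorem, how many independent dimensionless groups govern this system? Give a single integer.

3

Write exponents as rows M,I,T,Θ / cols m,ω,f,σ,q,h,i:
  M: [ 1  0  0  1  1  1  0]
  I: [ 0  0  0  0  0  0  1]
  T: [ 0 -1 -1 -2 -3 -3  0]
  Θ: [ 0  0  0  0  0 -1  0]
RREF → pivots at {m,ω,h,i} ⇒ r = 4
n=7, r=4 ⇒ 3 dimensionless groups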